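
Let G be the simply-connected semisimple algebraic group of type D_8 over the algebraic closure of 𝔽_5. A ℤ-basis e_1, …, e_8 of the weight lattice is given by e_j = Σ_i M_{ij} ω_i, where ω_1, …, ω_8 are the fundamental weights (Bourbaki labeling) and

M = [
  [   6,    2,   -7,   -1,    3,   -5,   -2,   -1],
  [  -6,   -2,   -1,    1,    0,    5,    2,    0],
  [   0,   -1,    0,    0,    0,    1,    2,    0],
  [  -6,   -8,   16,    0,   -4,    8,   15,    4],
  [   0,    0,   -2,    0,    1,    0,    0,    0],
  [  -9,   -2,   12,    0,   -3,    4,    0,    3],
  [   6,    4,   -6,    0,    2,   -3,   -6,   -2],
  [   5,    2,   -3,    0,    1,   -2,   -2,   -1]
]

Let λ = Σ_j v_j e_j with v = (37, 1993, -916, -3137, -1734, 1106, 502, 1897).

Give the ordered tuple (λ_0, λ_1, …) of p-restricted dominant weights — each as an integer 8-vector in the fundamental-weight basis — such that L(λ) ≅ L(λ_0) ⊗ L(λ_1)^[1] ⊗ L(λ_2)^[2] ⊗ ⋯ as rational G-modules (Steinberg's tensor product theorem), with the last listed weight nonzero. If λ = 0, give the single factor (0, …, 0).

Compute c_i = Σ_j M_{ij} v_j with v = (37, 1993, -916, -3137, -1734, 1106, 502, 1897):
  c_1 = (6)·(37) + (2)·(1993) + (-7)·(-916) + (-1)·(-3137) + (3)·(-1734) + (-5)·(1106) + (-2)·(502) + (-1)·(1897) = 124
  c_2 = (-6)·(37) + (-2)·(1993) + (-1)·(-916) + (1)·(-3137) + (0)·(-1734) + (5)·(1106) + (2)·(502) + (0)·(1897) = 105
  c_3 = (0)·(37) + (-1)·(1993) + (0)·(-916) + (0)·(-3137) + (0)·(-1734) + (1)·(1106) + (2)·(502) + (0)·(1897) = 117
  c_4 = (-6)·(37) + (-8)·(1993) + (16)·(-916) + (0)·(-3137) + (-4)·(-1734) + (8)·(1106) + (15)·(502) + (4)·(1897) = 80
  c_5 = (0)·(37) + (0)·(1993) + (-2)·(-916) + (0)·(-3137) + (1)·(-1734) + (0)·(1106) + (0)·(502) + (0)·(1897) = 98
  c_6 = (-9)·(37) + (-2)·(1993) + (12)·(-916) + (0)·(-3137) + (-3)·(-1734) + (4)·(1106) + (0)·(502) + (3)·(1897) = 6
  c_7 = (6)·(37) + (4)·(1993) + (-6)·(-916) + (0)·(-3137) + (2)·(-1734) + (-3)·(1106) + (-6)·(502) + (-2)·(1897) = 98
  c_8 = (5)·(37) + (2)·(1993) + (-3)·(-916) + (0)·(-3137) + (1)·(-1734) + (-2)·(1106) + (-2)·(502) + (-1)·(1897) = 72
Base-5 expansion of each c_i:
  c_1 = 124 = 4·5^0 + 4·5^1 + 4·5^2
  c_2 = 105 = 0·5^0 + 1·5^1 + 4·5^2
  c_3 = 117 = 2·5^0 + 3·5^1 + 4·5^2
  c_4 = 80 = 0·5^0 + 1·5^1 + 3·5^2
  c_5 = 98 = 3·5^0 + 4·5^1 + 3·5^2
  c_6 = 6 = 1·5^0 + 1·5^1
  c_7 = 98 = 3·5^0 + 4·5^1 + 3·5^2
  c_8 = 72 = 2·5^0 + 4·5^1 + 2·5^2
λ_0 = (4, 0, 2, 0, 3, 1, 3, 2)
λ_1 = (4, 1, 3, 1, 4, 1, 4, 4)
λ_2 = (4, 4, 4, 3, 3, 0, 3, 2)

((4, 0, 2, 0, 3, 1, 3, 2), (4, 1, 3, 1, 4, 1, 4, 4), (4, 4, 4, 3, 3, 0, 3, 2))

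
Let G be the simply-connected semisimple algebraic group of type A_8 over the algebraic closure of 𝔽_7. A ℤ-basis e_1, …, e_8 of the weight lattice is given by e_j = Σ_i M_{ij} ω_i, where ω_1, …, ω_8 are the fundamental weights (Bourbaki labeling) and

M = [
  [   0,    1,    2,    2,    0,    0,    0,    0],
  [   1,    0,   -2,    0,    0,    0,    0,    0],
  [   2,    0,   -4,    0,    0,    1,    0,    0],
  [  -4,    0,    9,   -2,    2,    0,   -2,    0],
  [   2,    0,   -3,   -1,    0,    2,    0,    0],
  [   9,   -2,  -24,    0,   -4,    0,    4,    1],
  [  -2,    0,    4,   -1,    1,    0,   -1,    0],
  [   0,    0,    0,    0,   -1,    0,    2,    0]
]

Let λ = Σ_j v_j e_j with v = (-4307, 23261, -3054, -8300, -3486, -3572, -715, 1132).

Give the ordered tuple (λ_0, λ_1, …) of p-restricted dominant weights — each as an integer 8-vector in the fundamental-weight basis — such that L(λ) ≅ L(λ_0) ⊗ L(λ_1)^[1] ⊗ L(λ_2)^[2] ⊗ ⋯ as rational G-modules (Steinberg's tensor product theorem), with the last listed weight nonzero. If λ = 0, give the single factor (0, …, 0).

((0, 2, 2, 2, 3, 3, 2, 5), (2, 5, 4, 2, 5, 4, 2, 6), (4, 1, 0, 2, 6, 4, 4, 6), (1, 5, 0, 2, 4, 0, 5, 5))

Change of basis e → ω: c = M·v where v = (-4307, 23261, -3054, -8300, -3486, -3572, -715, 1132):
  c_1 = (0)·(-4307) + 1·23261 + (2)·(-3054) + (2)·(-8300) + (0)·(-3486) + (0)·(-3572) + (0)·(-715) + 0·1132 = 553
  c_2 = (1)·(-4307) + 0·23261 + (-2)·(-3054) + (0)·(-8300) + (0)·(-3486) + (0)·(-3572) + (0)·(-715) + 0·1132 = 1801
  c_3 = (2)·(-4307) + 0·23261 + (-4)·(-3054) + (0)·(-8300) + (0)·(-3486) + (1)·(-3572) + (0)·(-715) + 0·1132 = 30
  c_4 = (-4)·(-4307) + 0·23261 + (9)·(-3054) + (-2)·(-8300) + (2)·(-3486) + (0)·(-3572) + (-2)·(-715) + 0·1132 = 800
  c_5 = (2)·(-4307) + 0·23261 + (-3)·(-3054) + (-1)·(-8300) + (0)·(-3486) + (2)·(-3572) + (0)·(-715) + 0·1132 = 1704
  c_6 = (9)·(-4307) + (-2)·(23261) + (-24)·(-3054) + (0)·(-8300) + (-4)·(-3486) + (0)·(-3572) + (4)·(-715) + 1·1132 = 227
  c_7 = (-2)·(-4307) + 0·23261 + (4)·(-3054) + (-1)·(-8300) + (1)·(-3486) + (0)·(-3572) + (-1)·(-715) + 0·1132 = 1927
  c_8 = (0)·(-4307) + 0·23261 + (0)·(-3054) + (0)·(-8300) + (-1)·(-3486) + (0)·(-3572) + (2)·(-715) + 0·1132 = 2056
Expand coordinatewise in base 7:
  c_1 = 553 = 0·7^0 + 2·7^1 + 4·7^2 + 1·7^3
  c_2 = 1801 = 2·7^0 + 5·7^1 + 1·7^2 + 5·7^3
  c_3 = 30 = 2·7^0 + 4·7^1
  c_4 = 800 = 2·7^0 + 2·7^1 + 2·7^2 + 2·7^3
  c_5 = 1704 = 3·7^0 + 5·7^1 + 6·7^2 + 4·7^3
  c_6 = 227 = 3·7^0 + 4·7^1 + 4·7^2
  c_7 = 1927 = 2·7^0 + 2·7^1 + 4·7^2 + 5·7^3
  c_8 = 2056 = 5·7^0 + 6·7^1 + 6·7^2 + 5·7^3
λ_0 = (0, 2, 2, 2, 3, 3, 2, 5)
λ_1 = (2, 5, 4, 2, 5, 4, 2, 6)
λ_2 = (4, 1, 0, 2, 6, 4, 4, 6)
λ_3 = (1, 5, 0, 2, 4, 0, 5, 5)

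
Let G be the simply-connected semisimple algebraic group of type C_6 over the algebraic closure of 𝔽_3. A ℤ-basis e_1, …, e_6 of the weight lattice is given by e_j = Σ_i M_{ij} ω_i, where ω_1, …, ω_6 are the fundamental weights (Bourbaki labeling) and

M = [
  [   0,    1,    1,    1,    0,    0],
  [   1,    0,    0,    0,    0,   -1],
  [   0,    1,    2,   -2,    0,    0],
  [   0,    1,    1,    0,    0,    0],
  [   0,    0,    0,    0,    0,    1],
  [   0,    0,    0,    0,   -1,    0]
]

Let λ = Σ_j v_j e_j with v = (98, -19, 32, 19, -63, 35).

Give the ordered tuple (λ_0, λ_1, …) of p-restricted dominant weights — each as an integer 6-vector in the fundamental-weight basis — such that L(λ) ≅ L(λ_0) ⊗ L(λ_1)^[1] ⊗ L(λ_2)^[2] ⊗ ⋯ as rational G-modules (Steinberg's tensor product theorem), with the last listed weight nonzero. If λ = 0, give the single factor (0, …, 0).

Converting to the ω-basis (c_i = row i of M dotted with v = (98, -19, 32, 19, -63, 35)):
  c_1 = 0*98 + 1*-19 + 1*32 + 1*19 + 0*-63 + 0*35 = 32
  c_2 = 1*98 + 0*-19 + 0*32 + 0*19 + 0*-63 + -1*35 = 63
  c_3 = 0*98 + 1*-19 + 2*32 + -2*19 + 0*-63 + 0*35 = 7
  c_4 = 0*98 + 1*-19 + 1*32 + 0*19 + 0*-63 + 0*35 = 13
  c_5 = 0*98 + 0*-19 + 0*32 + 0*19 + 0*-63 + 1*35 = 35
  c_6 = 0*98 + 0*-19 + 0*32 + 0*19 + -1*-63 + 0*35 = 63
p = 3; digits c_i = Σ_j d_{ij}·3^j, 0 ≤ d_{ij} < 3:
  c_1 = 32 = 2·3^0 + 1·3^1 + 0·3^2 + 1·3^3
  c_2 = 63 = 0·3^0 + 0·3^1 + 1·3^2 + 2·3^3
  c_3 = 7 = 1·3^0 + 2·3^1
  c_4 = 13 = 1·3^0 + 1·3^1 + 1·3^2
  c_5 = 35 = 2·3^0 + 2·3^1 + 0·3^2 + 1·3^3
  c_6 = 63 = 0·3^0 + 0·3^1 + 1·3^2 + 2·3^3
p-restricted factor λ_0 = (2, 0, 1, 1, 2, 0)
p-restricted factor λ_1 = (1, 0, 2, 1, 2, 0)
p-restricted factor λ_2 = (0, 1, 0, 1, 0, 1)
p-restricted factor λ_3 = (1, 2, 0, 0, 1, 2)

((2, 0, 1, 1, 2, 0), (1, 0, 2, 1, 2, 0), (0, 1, 0, 1, 0, 1), (1, 2, 0, 0, 1, 2))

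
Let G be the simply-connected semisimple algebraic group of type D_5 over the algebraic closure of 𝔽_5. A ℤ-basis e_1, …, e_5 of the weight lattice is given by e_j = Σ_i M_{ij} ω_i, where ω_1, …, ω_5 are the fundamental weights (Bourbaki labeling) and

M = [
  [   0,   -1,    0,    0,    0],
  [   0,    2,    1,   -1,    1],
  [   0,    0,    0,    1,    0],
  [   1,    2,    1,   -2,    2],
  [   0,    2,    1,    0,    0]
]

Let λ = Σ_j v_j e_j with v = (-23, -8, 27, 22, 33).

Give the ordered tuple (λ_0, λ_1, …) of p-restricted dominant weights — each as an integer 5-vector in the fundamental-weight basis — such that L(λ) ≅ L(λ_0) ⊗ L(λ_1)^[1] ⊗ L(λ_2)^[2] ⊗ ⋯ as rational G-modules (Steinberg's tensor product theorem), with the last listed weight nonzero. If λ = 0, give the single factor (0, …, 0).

((3, 2, 2, 0, 1), (1, 4, 4, 2, 2))

Compute c_i = Σ_j M_{ij} v_j with v = (-23, -8, 27, 22, 33):
  c_1 = (0)·(-23) + (-1)·(-8) + (0)·(27) + (0)·(22) + (0)·(33) = 8
  c_2 = (0)·(-23) + (2)·(-8) + (1)·(27) + (-1)·(22) + (1)·(33) = 22
  c_3 = (0)·(-23) + (0)·(-8) + (0)·(27) + (1)·(22) + (0)·(33) = 22
  c_4 = (1)·(-23) + (2)·(-8) + (1)·(27) + (-2)·(22) + (2)·(33) = 10
  c_5 = (0)·(-23) + (2)·(-8) + (1)·(27) + (0)·(22) + (0)·(33) = 11
Writing each c_i in base p = 5:
  c_1 = 8 = 3·5^0 + 1·5^1
  c_2 = 22 = 2·5^0 + 4·5^1
  c_3 = 22 = 2·5^0 + 4·5^1
  c_4 = 10 = 0·5^0 + 2·5^1
  c_5 = 11 = 1·5^0 + 2·5^1
Factor λ_0 = (3, 2, 2, 0, 1)
Factor λ_1 = (1, 4, 4, 2, 2)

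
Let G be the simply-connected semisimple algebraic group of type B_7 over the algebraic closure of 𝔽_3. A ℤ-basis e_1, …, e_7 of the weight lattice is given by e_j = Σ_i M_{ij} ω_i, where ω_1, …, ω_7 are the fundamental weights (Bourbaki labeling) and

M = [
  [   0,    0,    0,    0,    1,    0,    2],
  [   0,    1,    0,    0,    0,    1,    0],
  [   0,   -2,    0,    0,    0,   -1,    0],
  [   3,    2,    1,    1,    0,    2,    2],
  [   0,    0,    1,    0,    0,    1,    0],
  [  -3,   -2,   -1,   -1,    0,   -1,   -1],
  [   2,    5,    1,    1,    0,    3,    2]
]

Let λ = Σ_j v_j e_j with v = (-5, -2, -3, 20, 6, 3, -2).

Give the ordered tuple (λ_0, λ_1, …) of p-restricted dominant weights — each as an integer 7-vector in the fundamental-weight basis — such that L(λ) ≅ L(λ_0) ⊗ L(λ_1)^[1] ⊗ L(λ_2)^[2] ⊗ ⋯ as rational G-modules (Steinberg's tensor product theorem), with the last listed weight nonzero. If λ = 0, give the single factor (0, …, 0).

((2, 1, 1, 0, 0, 1, 2),)

Change of basis e → ω: c = M·v where v = (-5, -2, -3, 20, 6, 3, -2):
  c_1 = (0)·(-5) + (0)·(-2) + (0)·(-3) + 0·20 + 1·6 + 0·3 + (2)·(-2) = 2
  c_2 = (0)·(-5) + (1)·(-2) + (0)·(-3) + 0·20 + 0·6 + 1·3 + (0)·(-2) = 1
  c_3 = (0)·(-5) + (-2)·(-2) + (0)·(-3) + 0·20 + 0·6 + (-1)·(3) + (0)·(-2) = 1
  c_4 = (3)·(-5) + (2)·(-2) + (1)·(-3) + 1·20 + 0·6 + 2·3 + (2)·(-2) = 0
  c_5 = (0)·(-5) + (0)·(-2) + (1)·(-3) + 0·20 + 0·6 + 1·3 + (0)·(-2) = 0
  c_6 = (-3)·(-5) + (-2)·(-2) + (-1)·(-3) + (-1)·(20) + 0·6 + (-1)·(3) + (-1)·(-2) = 1
  c_7 = (2)·(-5) + (5)·(-2) + (1)·(-3) + 1·20 + 0·6 + 3·3 + (2)·(-2) = 2
Writing each c_i in base p = 3:
  c_1 = 2 = 2·3^0
  c_2 = 1 = 1·3^0
  c_3 = 1 = 1·3^0
  c_4 = 0
  c_5 = 0
  c_6 = 1 = 1·3^0
  c_7 = 2 = 2·3^0
λ_0 = (2, 1, 1, 0, 0, 1, 2)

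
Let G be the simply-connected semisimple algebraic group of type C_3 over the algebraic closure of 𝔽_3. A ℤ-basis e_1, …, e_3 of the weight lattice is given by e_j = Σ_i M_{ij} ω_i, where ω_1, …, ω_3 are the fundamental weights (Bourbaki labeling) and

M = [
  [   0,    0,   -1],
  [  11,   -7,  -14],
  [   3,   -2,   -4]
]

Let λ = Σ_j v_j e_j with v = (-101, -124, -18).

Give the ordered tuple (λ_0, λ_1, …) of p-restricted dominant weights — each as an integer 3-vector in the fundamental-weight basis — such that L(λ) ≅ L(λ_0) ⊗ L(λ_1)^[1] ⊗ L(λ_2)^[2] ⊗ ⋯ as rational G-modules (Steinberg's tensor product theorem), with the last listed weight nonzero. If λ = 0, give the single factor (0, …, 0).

Change of basis e → ω: c = M·v where v = (-101, -124, -18):
  c_1 = 0*-101 + 0*-124 + -1*-18 = 18
  c_2 = 11*-101 + -7*-124 + -14*-18 = 9
  c_3 = 3*-101 + -2*-124 + -4*-18 = 17
Base-3 expansion of each c_i:
  c_1 = 18 = 0·3^0 + 0·3^1 + 2·3^2
  c_2 = 9 = 0·3^0 + 0·3^1 + 1·3^2
  c_3 = 17 = 2·3^0 + 2·3^1 + 1·3^2
λ_0 = (0, 0, 2)
λ_1 = (0, 0, 2)
λ_2 = (2, 1, 1)

((0, 0, 2), (0, 0, 2), (2, 1, 1))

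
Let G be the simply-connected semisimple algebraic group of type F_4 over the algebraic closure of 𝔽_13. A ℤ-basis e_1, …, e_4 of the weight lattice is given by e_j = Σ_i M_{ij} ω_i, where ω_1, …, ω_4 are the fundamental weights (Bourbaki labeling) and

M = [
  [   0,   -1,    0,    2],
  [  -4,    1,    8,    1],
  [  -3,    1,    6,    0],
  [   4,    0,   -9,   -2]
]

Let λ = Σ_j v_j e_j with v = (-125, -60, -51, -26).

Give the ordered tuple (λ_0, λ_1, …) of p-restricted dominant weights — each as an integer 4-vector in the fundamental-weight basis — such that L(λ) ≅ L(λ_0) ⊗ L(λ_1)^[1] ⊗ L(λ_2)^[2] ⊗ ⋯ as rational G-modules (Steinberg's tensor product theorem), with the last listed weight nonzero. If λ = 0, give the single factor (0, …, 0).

Compute c_i = Σ_j M_{ij} v_j with v = (-125, -60, -51, -26):
  c_1 = (0)·(-125) + (-1)·(-60) + (0)·(-51) + (2)·(-26) = 8
  c_2 = (-4)·(-125) + (1)·(-60) + (8)·(-51) + (1)·(-26) = 6
  c_3 = (-3)·(-125) + (1)·(-60) + (6)·(-51) + (0)·(-26) = 9
  c_4 = (4)·(-125) + (0)·(-60) + (-9)·(-51) + (-2)·(-26) = 11
Writing each c_i in base p = 13:
  c_1 = 8 = 8·13^0
  c_2 = 6 = 6·13^0
  c_3 = 9 = 9·13^0
  c_4 = 11 = 11·13^0
p-restricted factor λ_0 = (8, 6, 9, 11)

((8, 6, 9, 11),)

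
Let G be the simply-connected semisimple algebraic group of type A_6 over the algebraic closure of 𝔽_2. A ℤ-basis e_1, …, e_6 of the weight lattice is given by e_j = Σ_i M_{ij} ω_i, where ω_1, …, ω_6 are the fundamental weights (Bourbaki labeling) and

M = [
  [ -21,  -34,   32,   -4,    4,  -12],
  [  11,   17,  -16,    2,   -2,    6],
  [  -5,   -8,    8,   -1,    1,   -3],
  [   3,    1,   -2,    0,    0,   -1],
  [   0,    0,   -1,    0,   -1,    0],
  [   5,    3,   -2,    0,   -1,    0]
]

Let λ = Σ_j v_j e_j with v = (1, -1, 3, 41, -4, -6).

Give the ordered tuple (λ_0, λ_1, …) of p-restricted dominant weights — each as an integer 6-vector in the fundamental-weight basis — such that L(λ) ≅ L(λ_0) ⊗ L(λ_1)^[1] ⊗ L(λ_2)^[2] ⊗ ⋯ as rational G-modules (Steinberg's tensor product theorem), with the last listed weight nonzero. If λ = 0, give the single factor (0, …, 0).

((1, 0, 0, 0, 1, 0), (0, 0, 0, 1, 0, 0))

Converting to the ω-basis (c_i = row i of M dotted with v = (1, -1, 3, 41, -4, -6)):
  c_1 = (-21)·(1) + (-34)·(-1) + (32)·(3) + (-4)·(41) + (4)·(-4) + (-12)·(-6) = 1
  c_2 = (11)·(1) + (17)·(-1) + (-16)·(3) + (2)·(41) + (-2)·(-4) + (6)·(-6) = 0
  c_3 = (-5)·(1) + (-8)·(-1) + (8)·(3) + (-1)·(41) + (1)·(-4) + (-3)·(-6) = 0
  c_4 = (3)·(1) + (1)·(-1) + (-2)·(3) + (0)·(41) + (0)·(-4) + (-1)·(-6) = 2
  c_5 = (0)·(1) + (0)·(-1) + (-1)·(3) + (0)·(41) + (-1)·(-4) + (0)·(-6) = 1
  c_6 = (5)·(1) + (3)·(-1) + (-2)·(3) + (0)·(41) + (-1)·(-4) + (0)·(-6) = 0
p = 2; digits c_i = Σ_j d_{ij}·2^j, 0 ≤ d_{ij} < 2:
  c_1 = 1 = 1·2^0
  c_2 = 0
  c_3 = 0
  c_4 = 2 = 0·2^0 + 1·2^1
  c_5 = 1 = 1·2^0
  c_6 = 0
λ_0 = (1, 0, 0, 0, 1, 0)
λ_1 = (0, 0, 0, 1, 0, 0)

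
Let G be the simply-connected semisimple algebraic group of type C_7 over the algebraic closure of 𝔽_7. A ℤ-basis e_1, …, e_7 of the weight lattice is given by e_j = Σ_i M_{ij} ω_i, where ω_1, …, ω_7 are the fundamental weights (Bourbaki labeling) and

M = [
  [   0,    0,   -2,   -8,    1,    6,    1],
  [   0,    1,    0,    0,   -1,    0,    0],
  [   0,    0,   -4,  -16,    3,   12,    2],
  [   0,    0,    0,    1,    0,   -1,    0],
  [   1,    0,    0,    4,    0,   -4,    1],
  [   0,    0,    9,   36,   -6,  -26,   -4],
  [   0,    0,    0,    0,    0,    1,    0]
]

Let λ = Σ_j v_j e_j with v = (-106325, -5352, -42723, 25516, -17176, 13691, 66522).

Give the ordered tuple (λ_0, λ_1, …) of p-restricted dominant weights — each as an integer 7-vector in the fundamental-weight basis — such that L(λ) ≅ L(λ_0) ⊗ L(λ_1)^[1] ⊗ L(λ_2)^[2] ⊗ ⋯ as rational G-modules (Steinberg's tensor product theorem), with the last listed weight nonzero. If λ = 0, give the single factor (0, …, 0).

Converting to the ω-basis (c_i = row i of M dotted with v = (-106325, -5352, -42723, 25516, -17176, 13691, 66522)):
  c_1 = (0)·(-106325) + (0)·(-5352) + (-2)·(-42723) + (-8)·(25516) + (1)·(-17176) + (6)·(13691) + (1)·(66522) = 12810
  c_2 = (0)·(-106325) + (1)·(-5352) + (0)·(-42723) + (0)·(25516) + (-1)·(-17176) + (0)·(13691) + (0)·(66522) = 11824
  c_3 = (0)·(-106325) + (0)·(-5352) + (-4)·(-42723) + (-16)·(25516) + (3)·(-17176) + (12)·(13691) + (2)·(66522) = 8444
  c_4 = (0)·(-106325) + (0)·(-5352) + (0)·(-42723) + (1)·(25516) + (0)·(-17176) + (-1)·(13691) + (0)·(66522) = 11825
  c_5 = (1)·(-106325) + (0)·(-5352) + (0)·(-42723) + (4)·(25516) + (0)·(-17176) + (-4)·(13691) + (1)·(66522) = 7497
  c_6 = (0)·(-106325) + (0)·(-5352) + (9)·(-42723) + (36)·(25516) + (-6)·(-17176) + (-26)·(13691) + (-4)·(66522) = 15071
  c_7 = (0)·(-106325) + (0)·(-5352) + (0)·(-42723) + (0)·(25516) + (0)·(-17176) + (1)·(13691) + (0)·(66522) = 13691
Base-7 expansion of each c_i:
  c_1 = 12810 = 0·7^0 + 3·7^1 + 2·7^2 + 2·7^3 + 5·7^4
  c_2 = 11824 = 1·7^0 + 2·7^1 + 3·7^2 + 6·7^3 + 4·7^4
  c_3 = 8444 = 2·7^0 + 2·7^1 + 4·7^2 + 3·7^3 + 3·7^4
  c_4 = 11825 = 2·7^0 + 2·7^1 + 3·7^2 + 6·7^3 + 4·7^4
  c_5 = 7497 = 0·7^0 + 0·7^1 + 6·7^2 + 0·7^3 + 3·7^4
  c_6 = 15071 = 0·7^0 + 4·7^1 + 6·7^2 + 1·7^3 + 6·7^4
  c_7 = 13691 = 6·7^0 + 2·7^1 + 6·7^2 + 4·7^3 + 5·7^4
p-restricted factor λ_0 = (0, 1, 2, 2, 0, 0, 6)
p-restricted factor λ_1 = (3, 2, 2, 2, 0, 4, 2)
p-restricted factor λ_2 = (2, 3, 4, 3, 6, 6, 6)
p-restricted factor λ_3 = (2, 6, 3, 6, 0, 1, 4)
p-restricted factor λ_4 = (5, 4, 3, 4, 3, 6, 5)

((0, 1, 2, 2, 0, 0, 6), (3, 2, 2, 2, 0, 4, 2), (2, 3, 4, 3, 6, 6, 6), (2, 6, 3, 6, 0, 1, 4), (5, 4, 3, 4, 3, 6, 5))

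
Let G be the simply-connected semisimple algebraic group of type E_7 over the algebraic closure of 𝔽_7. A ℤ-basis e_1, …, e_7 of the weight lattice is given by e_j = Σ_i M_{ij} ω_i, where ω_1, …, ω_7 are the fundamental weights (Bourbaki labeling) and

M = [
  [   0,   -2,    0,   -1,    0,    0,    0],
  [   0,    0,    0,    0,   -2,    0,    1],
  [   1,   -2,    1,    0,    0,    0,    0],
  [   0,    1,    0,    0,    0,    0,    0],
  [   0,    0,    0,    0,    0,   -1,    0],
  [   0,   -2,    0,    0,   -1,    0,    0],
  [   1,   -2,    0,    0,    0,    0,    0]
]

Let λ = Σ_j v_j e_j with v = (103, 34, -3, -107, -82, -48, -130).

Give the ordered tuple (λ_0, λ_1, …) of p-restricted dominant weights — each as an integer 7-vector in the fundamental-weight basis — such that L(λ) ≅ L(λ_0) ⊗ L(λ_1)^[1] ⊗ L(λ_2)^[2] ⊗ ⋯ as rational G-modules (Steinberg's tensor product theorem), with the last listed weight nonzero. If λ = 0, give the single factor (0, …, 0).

Converting to the ω-basis (c_i = row i of M dotted with v = (103, 34, -3, -107, -82, -48, -130)):
  c_1 = 0·103 + (-2)·(34) + (0)·(-3) + (-1)·(-107) + (0)·(-82) + (0)·(-48) + (0)·(-130) = 39
  c_2 = 0·103 + 0·34 + (0)·(-3) + (0)·(-107) + (-2)·(-82) + (0)·(-48) + (1)·(-130) = 34
  c_3 = 1·103 + (-2)·(34) + (1)·(-3) + (0)·(-107) + (0)·(-82) + (0)·(-48) + (0)·(-130) = 32
  c_4 = 0·103 + 1·34 + (0)·(-3) + (0)·(-107) + (0)·(-82) + (0)·(-48) + (0)·(-130) = 34
  c_5 = 0·103 + 0·34 + (0)·(-3) + (0)·(-107) + (0)·(-82) + (-1)·(-48) + (0)·(-130) = 48
  c_6 = 0·103 + (-2)·(34) + (0)·(-3) + (0)·(-107) + (-1)·(-82) + (0)·(-48) + (0)·(-130) = 14
  c_7 = 1·103 + (-2)·(34) + (0)·(-3) + (0)·(-107) + (0)·(-82) + (0)·(-48) + (0)·(-130) = 35
Expand coordinatewise in base 7:
  c_1 = 39 = 4·7^0 + 5·7^1
  c_2 = 34 = 6·7^0 + 4·7^1
  c_3 = 32 = 4·7^0 + 4·7^1
  c_4 = 34 = 6·7^0 + 4·7^1
  c_5 = 48 = 6·7^0 + 6·7^1
  c_6 = 14 = 0·7^0 + 2·7^1
  c_7 = 35 = 0·7^0 + 5·7^1
p-restricted factor λ_0 = (4, 6, 4, 6, 6, 0, 0)
p-restricted factor λ_1 = (5, 4, 4, 4, 6, 2, 5)

((4, 6, 4, 6, 6, 0, 0), (5, 4, 4, 4, 6, 2, 5))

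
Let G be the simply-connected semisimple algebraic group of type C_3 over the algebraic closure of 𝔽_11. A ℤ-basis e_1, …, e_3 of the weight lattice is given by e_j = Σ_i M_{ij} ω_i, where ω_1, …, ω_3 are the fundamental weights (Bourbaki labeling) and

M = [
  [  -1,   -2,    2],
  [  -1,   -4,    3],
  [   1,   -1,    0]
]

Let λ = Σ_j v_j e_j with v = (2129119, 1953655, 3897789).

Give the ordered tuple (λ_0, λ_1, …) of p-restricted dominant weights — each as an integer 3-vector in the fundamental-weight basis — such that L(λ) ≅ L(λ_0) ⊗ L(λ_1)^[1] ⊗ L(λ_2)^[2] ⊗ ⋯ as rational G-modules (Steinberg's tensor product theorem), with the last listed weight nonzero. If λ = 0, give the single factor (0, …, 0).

((7, 1, 3), (4, 8, 1), (7, 5, 9), (1, 5, 10), (10, 9, 0), (10, 10, 1))

In the fundamental-weight basis, λ has coordinates c = M·v (v = (2129119, 1953655, 3897789)):
  c_1 = -1*2129119 + -2*1953655 + 2*3897789 = 1759149
  c_2 = -1*2129119 + -4*1953655 + 3*3897789 = 1749628
  c_3 = 1*2129119 + -1*1953655 + 0*3897789 = 175464
p = 11; digits c_i = Σ_j d_{ij}·11^j, 0 ≤ d_{ij} < 11:
  c_1 = 1759149 = 7·11^0 + 4·11^1 + 7·11^2 + 1·11^3 + 10·11^4 + 10·11^5
  c_2 = 1749628 = 1·11^0 + 8·11^1 + 5·11^2 + 5·11^3 + 9·11^4 + 10·11^5
  c_3 = 175464 = 3·11^0 + 1·11^1 + 9·11^2 + 10·11^3 + 0·11^4 + 1·11^5
p-restricted factor λ_0 = (7, 1, 3)
p-restricted factor λ_1 = (4, 8, 1)
p-restricted factor λ_2 = (7, 5, 9)
p-restricted factor λ_3 = (1, 5, 10)
p-restricted factor λ_4 = (10, 9, 0)
p-restricted factor λ_5 = (10, 10, 1)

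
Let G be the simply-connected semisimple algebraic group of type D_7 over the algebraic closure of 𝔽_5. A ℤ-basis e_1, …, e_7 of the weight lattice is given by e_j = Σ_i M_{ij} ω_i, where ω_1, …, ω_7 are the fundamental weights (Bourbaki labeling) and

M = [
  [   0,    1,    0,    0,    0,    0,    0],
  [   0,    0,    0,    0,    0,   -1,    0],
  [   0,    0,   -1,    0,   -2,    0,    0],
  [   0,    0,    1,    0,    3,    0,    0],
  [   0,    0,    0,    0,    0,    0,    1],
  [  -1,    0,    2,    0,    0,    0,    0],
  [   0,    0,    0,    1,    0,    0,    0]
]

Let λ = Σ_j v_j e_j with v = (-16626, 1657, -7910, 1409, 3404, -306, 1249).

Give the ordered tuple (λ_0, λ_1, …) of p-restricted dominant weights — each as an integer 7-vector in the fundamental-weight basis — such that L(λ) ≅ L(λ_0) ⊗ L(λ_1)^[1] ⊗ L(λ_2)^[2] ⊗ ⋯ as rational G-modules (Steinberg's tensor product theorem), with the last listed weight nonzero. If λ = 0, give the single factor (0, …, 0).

Change of basis e → ω: c = M·v where v = (-16626, 1657, -7910, 1409, 3404, -306, 1249):
  c_1 = (0)·(-16626) + 1·1657 + (0)·(-7910) + 0·1409 + 0·3404 + (0)·(-306) + 0·1249 = 1657
  c_2 = (0)·(-16626) + 0·1657 + (0)·(-7910) + 0·1409 + 0·3404 + (-1)·(-306) + 0·1249 = 306
  c_3 = (0)·(-16626) + 0·1657 + (-1)·(-7910) + 0·1409 + (-2)·(3404) + (0)·(-306) + 0·1249 = 1102
  c_4 = (0)·(-16626) + 0·1657 + (1)·(-7910) + 0·1409 + 3·3404 + (0)·(-306) + 0·1249 = 2302
  c_5 = (0)·(-16626) + 0·1657 + (0)·(-7910) + 0·1409 + 0·3404 + (0)·(-306) + 1·1249 = 1249
  c_6 = (-1)·(-16626) + 0·1657 + (2)·(-7910) + 0·1409 + 0·3404 + (0)·(-306) + 0·1249 = 806
  c_7 = (0)·(-16626) + 0·1657 + (0)·(-7910) + 1·1409 + 0·3404 + (0)·(-306) + 0·1249 = 1409
p = 5; digits c_i = Σ_j d_{ij}·5^j, 0 ≤ d_{ij} < 5:
  c_1 = 1657 = 2·5^0 + 1·5^1 + 1·5^2 + 3·5^3 + 2·5^4
  c_2 = 306 = 1·5^0 + 1·5^1 + 2·5^2 + 2·5^3
  c_3 = 1102 = 2·5^0 + 0·5^1 + 4·5^2 + 3·5^3 + 1·5^4
  c_4 = 2302 = 2·5^0 + 0·5^1 + 2·5^2 + 3·5^3 + 3·5^4
  c_5 = 1249 = 4·5^0 + 4·5^1 + 4·5^2 + 4·5^3 + 1·5^4
  c_6 = 806 = 1·5^0 + 1·5^1 + 2·5^2 + 1·5^3 + 1·5^4
  c_7 = 1409 = 4·5^0 + 1·5^1 + 1·5^2 + 1·5^3 + 2·5^4
p-restricted factor λ_0 = (2, 1, 2, 2, 4, 1, 4)
p-restricted factor λ_1 = (1, 1, 0, 0, 4, 1, 1)
p-restricted factor λ_2 = (1, 2, 4, 2, 4, 2, 1)
p-restricted factor λ_3 = (3, 2, 3, 3, 4, 1, 1)
p-restricted factor λ_4 = (2, 0, 1, 3, 1, 1, 2)

((2, 1, 2, 2, 4, 1, 4), (1, 1, 0, 0, 4, 1, 1), (1, 2, 4, 2, 4, 2, 1), (3, 2, 3, 3, 4, 1, 1), (2, 0, 1, 3, 1, 1, 2))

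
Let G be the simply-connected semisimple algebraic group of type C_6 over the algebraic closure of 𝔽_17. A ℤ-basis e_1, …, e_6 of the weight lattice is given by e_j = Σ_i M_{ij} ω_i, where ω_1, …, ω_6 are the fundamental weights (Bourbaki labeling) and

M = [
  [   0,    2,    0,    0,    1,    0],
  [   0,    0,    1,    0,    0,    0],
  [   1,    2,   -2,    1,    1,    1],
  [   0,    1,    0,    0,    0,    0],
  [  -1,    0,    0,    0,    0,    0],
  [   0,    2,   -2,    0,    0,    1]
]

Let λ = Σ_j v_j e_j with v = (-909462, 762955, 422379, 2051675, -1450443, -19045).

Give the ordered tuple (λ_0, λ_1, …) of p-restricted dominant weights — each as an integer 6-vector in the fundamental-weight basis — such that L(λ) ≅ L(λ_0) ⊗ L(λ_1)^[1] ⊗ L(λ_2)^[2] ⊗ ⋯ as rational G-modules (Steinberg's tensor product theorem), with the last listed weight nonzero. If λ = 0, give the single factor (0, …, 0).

In the fundamental-weight basis, λ has coordinates c = M·v (v = (-909462, 762955, 422379, 2051675, -1450443, -19045)):
  c_1 = 0*-909462 + 2*762955 + 0*422379 + 0*2051675 + 1*-1450443 + 0*-19045 = 75467
  c_2 = 0*-909462 + 0*762955 + 1*422379 + 0*2051675 + 0*-1450443 + 0*-19045 = 422379
  c_3 = 1*-909462 + 2*762955 + -2*422379 + 1*2051675 + 1*-1450443 + 1*-19045 = 353877
  c_4 = 0*-909462 + 1*762955 + 0*422379 + 0*2051675 + 0*-1450443 + 0*-19045 = 762955
  c_5 = -1*-909462 + 0*762955 + 0*422379 + 0*2051675 + 0*-1450443 + 0*-19045 = 909462
  c_6 = 0*-909462 + 2*762955 + -2*422379 + 0*2051675 + 0*-1450443 + 1*-19045 = 662107
Expand coordinatewise in base 17:
  c_1 = 75467 = 4·17^0 + 2·17^1 + 6·17^2 + 15·17^3
  c_2 = 422379 = 14·17^0 + 8·17^1 + 16·17^2 + 0·17^3 + 5·17^4
  c_3 = 353877 = 5·17^0 + 8·17^1 + 0·17^2 + 4·17^3 + 4·17^4
  c_4 = 762955 = 12·17^0 + 16·17^1 + 4·17^2 + 2·17^3 + 9·17^4
  c_5 = 909462 = 13·17^0 + 15·17^1 + 1·17^2 + 15·17^3 + 10·17^4
  c_6 = 662107 = 8·17^0 + 0·17^1 + 13·17^2 + 15·17^3 + 7·17^4
λ_0 = (4, 14, 5, 12, 13, 8)
λ_1 = (2, 8, 8, 16, 15, 0)
λ_2 = (6, 16, 0, 4, 1, 13)
λ_3 = (15, 0, 4, 2, 15, 15)
λ_4 = (0, 5, 4, 9, 10, 7)

((4, 14, 5, 12, 13, 8), (2, 8, 8, 16, 15, 0), (6, 16, 0, 4, 1, 13), (15, 0, 4, 2, 15, 15), (0, 5, 4, 9, 10, 7))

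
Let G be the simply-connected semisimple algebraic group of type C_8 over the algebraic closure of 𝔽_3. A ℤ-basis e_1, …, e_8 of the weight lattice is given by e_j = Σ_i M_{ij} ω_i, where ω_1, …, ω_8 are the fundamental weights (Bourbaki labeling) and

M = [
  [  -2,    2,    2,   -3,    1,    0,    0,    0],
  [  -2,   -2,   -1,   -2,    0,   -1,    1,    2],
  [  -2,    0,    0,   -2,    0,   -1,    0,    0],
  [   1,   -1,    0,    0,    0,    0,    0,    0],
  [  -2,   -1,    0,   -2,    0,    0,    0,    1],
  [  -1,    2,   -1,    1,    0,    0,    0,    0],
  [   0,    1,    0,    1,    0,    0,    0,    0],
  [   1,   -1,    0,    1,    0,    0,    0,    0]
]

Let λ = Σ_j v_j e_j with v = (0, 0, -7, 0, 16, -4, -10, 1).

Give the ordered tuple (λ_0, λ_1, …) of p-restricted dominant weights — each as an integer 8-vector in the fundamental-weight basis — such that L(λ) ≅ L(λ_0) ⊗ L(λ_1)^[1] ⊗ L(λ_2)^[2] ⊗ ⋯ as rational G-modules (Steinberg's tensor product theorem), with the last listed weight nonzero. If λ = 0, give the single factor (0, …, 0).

((2, 0, 1, 0, 1, 1, 0, 0), (0, 1, 1, 0, 0, 2, 0, 0))

In the fundamental-weight basis, λ has coordinates c = M·v (v = (0, 0, -7, 0, 16, -4, -10, 1)):
  c_1 = (-2)·(0) + (2)·(0) + (2)·(-7) + (-3)·(0) + (1)·(16) + (0)·(-4) + (0)·(-10) + (0)·(1) = 2
  c_2 = (-2)·(0) + (-2)·(0) + (-1)·(-7) + (-2)·(0) + (0)·(16) + (-1)·(-4) + (1)·(-10) + (2)·(1) = 3
  c_3 = (-2)·(0) + (0)·(0) + (0)·(-7) + (-2)·(0) + (0)·(16) + (-1)·(-4) + (0)·(-10) + (0)·(1) = 4
  c_4 = (1)·(0) + (-1)·(0) + (0)·(-7) + (0)·(0) + (0)·(16) + (0)·(-4) + (0)·(-10) + (0)·(1) = 0
  c_5 = (-2)·(0) + (-1)·(0) + (0)·(-7) + (-2)·(0) + (0)·(16) + (0)·(-4) + (0)·(-10) + (1)·(1) = 1
  c_6 = (-1)·(0) + (2)·(0) + (-1)·(-7) + (1)·(0) + (0)·(16) + (0)·(-4) + (0)·(-10) + (0)·(1) = 7
  c_7 = (0)·(0) + (1)·(0) + (0)·(-7) + (1)·(0) + (0)·(16) + (0)·(-4) + (0)·(-10) + (0)·(1) = 0
  c_8 = (1)·(0) + (-1)·(0) + (0)·(-7) + (1)·(0) + (0)·(16) + (0)·(-4) + (0)·(-10) + (0)·(1) = 0
Writing each c_i in base p = 3:
  c_1 = 2 = 2·3^0
  c_2 = 3 = 0·3^0 + 1·3^1
  c_3 = 4 = 1·3^0 + 1·3^1
  c_4 = 0
  c_5 = 1 = 1·3^0
  c_6 = 7 = 1·3^0 + 2·3^1
  c_7 = 0
  c_8 = 0
Factor λ_0 = (2, 0, 1, 0, 1, 1, 0, 0)
Factor λ_1 = (0, 1, 1, 0, 0, 2, 0, 0)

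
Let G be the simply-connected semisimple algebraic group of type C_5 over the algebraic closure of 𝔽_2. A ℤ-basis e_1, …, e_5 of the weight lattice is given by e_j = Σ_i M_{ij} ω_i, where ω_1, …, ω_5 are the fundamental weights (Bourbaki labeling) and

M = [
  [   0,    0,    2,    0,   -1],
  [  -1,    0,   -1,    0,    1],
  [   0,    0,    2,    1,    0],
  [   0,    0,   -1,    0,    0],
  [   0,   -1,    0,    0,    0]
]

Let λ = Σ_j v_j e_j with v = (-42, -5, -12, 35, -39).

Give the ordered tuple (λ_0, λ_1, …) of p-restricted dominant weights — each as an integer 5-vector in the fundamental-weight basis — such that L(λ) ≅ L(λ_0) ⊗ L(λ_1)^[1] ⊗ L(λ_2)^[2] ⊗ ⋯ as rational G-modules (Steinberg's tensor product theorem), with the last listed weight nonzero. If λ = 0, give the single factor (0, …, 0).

Compute c_i = Σ_j M_{ij} v_j with v = (-42, -5, -12, 35, -39):
  c_1 = (0)·(-42) + (0)·(-5) + (2)·(-12) + (0)·(35) + (-1)·(-39) = 15
  c_2 = (-1)·(-42) + (0)·(-5) + (-1)·(-12) + (0)·(35) + (1)·(-39) = 15
  c_3 = (0)·(-42) + (0)·(-5) + (2)·(-12) + (1)·(35) + (0)·(-39) = 11
  c_4 = (0)·(-42) + (0)·(-5) + (-1)·(-12) + (0)·(35) + (0)·(-39) = 12
  c_5 = (0)·(-42) + (-1)·(-5) + (0)·(-12) + (0)·(35) + (0)·(-39) = 5
Expand coordinatewise in base 2:
  c_1 = 15 = 1·2^0 + 1·2^1 + 1·2^2 + 1·2^3
  c_2 = 15 = 1·2^0 + 1·2^1 + 1·2^2 + 1·2^3
  c_3 = 11 = 1·2^0 + 1·2^1 + 0·2^2 + 1·2^3
  c_4 = 12 = 0·2^0 + 0·2^1 + 1·2^2 + 1·2^3
  c_5 = 5 = 1·2^0 + 0·2^1 + 1·2^2
p-restricted factor λ_0 = (1, 1, 1, 0, 1)
p-restricted factor λ_1 = (1, 1, 1, 0, 0)
p-restricted factor λ_2 = (1, 1, 0, 1, 1)
p-restricted factor λ_3 = (1, 1, 1, 1, 0)

((1, 1, 1, 0, 1), (1, 1, 1, 0, 0), (1, 1, 0, 1, 1), (1, 1, 1, 1, 0))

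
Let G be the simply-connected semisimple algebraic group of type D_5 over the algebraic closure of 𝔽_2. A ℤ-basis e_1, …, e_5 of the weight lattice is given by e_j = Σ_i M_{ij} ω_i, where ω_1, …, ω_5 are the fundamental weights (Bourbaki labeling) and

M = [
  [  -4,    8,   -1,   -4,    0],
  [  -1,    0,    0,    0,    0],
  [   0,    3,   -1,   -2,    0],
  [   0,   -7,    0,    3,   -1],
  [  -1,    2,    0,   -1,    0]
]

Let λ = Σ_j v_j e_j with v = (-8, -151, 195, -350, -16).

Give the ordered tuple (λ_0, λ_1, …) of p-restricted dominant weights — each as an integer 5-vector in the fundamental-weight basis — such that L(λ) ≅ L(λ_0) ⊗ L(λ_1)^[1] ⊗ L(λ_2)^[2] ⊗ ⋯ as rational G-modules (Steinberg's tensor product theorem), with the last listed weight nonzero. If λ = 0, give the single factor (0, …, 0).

Converting to the ω-basis (c_i = row i of M dotted with v = (-8, -151, 195, -350, -16)):
  c_1 = (-4)·(-8) + (8)·(-151) + (-1)·(195) + (-4)·(-350) + (0)·(-16) = 29
  c_2 = (-1)·(-8) + (0)·(-151) + 0·195 + (0)·(-350) + (0)·(-16) = 8
  c_3 = (0)·(-8) + (3)·(-151) + (-1)·(195) + (-2)·(-350) + (0)·(-16) = 52
  c_4 = (0)·(-8) + (-7)·(-151) + 0·195 + (3)·(-350) + (-1)·(-16) = 23
  c_5 = (-1)·(-8) + (2)·(-151) + 0·195 + (-1)·(-350) + (0)·(-16) = 56
Base-2 expansion of each c_i:
  c_1 = 29 = 1·2^0 + 0·2^1 + 1·2^2 + 1·2^3 + 1·2^4
  c_2 = 8 = 0·2^0 + 0·2^1 + 0·2^2 + 1·2^3
  c_3 = 52 = 0·2^0 + 0·2^1 + 1·2^2 + 0·2^3 + 1·2^4 + 1·2^5
  c_4 = 23 = 1·2^0 + 1·2^1 + 1·2^2 + 0·2^3 + 1·2^4
  c_5 = 56 = 0·2^0 + 0·2^1 + 0·2^2 + 1·2^3 + 1·2^4 + 1·2^5
λ_0 = (1, 0, 0, 1, 0)
λ_1 = (0, 0, 0, 1, 0)
λ_2 = (1, 0, 1, 1, 0)
λ_3 = (1, 1, 0, 0, 1)
λ_4 = (1, 0, 1, 1, 1)
λ_5 = (0, 0, 1, 0, 1)

((1, 0, 0, 1, 0), (0, 0, 0, 1, 0), (1, 0, 1, 1, 0), (1, 1, 0, 0, 1), (1, 0, 1, 1, 1), (0, 0, 1, 0, 1))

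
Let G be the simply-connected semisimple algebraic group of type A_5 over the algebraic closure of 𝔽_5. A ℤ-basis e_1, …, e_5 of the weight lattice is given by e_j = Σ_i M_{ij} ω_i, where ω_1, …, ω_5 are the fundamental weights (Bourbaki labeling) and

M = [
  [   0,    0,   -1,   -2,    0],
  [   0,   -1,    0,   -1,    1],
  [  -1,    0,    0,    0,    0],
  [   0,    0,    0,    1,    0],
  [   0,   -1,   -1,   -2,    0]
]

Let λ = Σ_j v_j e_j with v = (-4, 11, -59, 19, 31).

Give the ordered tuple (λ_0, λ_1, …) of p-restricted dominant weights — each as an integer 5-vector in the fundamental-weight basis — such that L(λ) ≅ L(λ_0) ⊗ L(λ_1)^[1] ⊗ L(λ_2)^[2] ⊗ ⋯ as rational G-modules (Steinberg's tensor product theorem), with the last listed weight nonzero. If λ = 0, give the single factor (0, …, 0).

Change of basis e → ω: c = M·v where v = (-4, 11, -59, 19, 31):
  c_1 = 0*-4 + 0*11 + -1*-59 + -2*19 + 0*31 = 21
  c_2 = 0*-4 + -1*11 + 0*-59 + -1*19 + 1*31 = 1
  c_3 = -1*-4 + 0*11 + 0*-59 + 0*19 + 0*31 = 4
  c_4 = 0*-4 + 0*11 + 0*-59 + 1*19 + 0*31 = 19
  c_5 = 0*-4 + -1*11 + -1*-59 + -2*19 + 0*31 = 10
Expand coordinatewise in base 5:
  c_1 = 21 = 1·5^0 + 4·5^1
  c_2 = 1 = 1·5^0
  c_3 = 4 = 4·5^0
  c_4 = 19 = 4·5^0 + 3·5^1
  c_5 = 10 = 0·5^0 + 2·5^1
p-restricted factor λ_0 = (1, 1, 4, 4, 0)
p-restricted factor λ_1 = (4, 0, 0, 3, 2)

((1, 1, 4, 4, 0), (4, 0, 0, 3, 2))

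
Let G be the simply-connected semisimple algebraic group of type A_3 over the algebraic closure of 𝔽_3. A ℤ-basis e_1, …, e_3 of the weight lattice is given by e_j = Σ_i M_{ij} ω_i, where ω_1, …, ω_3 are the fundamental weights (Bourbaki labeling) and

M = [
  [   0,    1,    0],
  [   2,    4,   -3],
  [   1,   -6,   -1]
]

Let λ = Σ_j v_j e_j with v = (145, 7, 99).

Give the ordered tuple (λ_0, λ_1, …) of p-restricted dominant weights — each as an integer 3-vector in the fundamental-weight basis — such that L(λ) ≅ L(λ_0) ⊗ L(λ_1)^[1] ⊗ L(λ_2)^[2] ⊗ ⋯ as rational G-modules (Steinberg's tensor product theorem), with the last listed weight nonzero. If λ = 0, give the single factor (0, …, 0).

((1, 0, 1), (2, 1, 1), (0, 2, 0))

Change of basis e → ω: c = M·v where v = (145, 7, 99):
  c_1 = 0·145 + 1·7 + 0·99 = 7
  c_2 = 2·145 + 4·7 + (-3)·(99) = 21
  c_3 = 1·145 + (-6)·(7) + (-1)·(99) = 4
Writing each c_i in base p = 3:
  c_1 = 7 = 1·3^0 + 2·3^1
  c_2 = 21 = 0·3^0 + 1·3^1 + 2·3^2
  c_3 = 4 = 1·3^0 + 1·3^1
λ_0 = (1, 0, 1)
λ_1 = (2, 1, 1)
λ_2 = (0, 2, 0)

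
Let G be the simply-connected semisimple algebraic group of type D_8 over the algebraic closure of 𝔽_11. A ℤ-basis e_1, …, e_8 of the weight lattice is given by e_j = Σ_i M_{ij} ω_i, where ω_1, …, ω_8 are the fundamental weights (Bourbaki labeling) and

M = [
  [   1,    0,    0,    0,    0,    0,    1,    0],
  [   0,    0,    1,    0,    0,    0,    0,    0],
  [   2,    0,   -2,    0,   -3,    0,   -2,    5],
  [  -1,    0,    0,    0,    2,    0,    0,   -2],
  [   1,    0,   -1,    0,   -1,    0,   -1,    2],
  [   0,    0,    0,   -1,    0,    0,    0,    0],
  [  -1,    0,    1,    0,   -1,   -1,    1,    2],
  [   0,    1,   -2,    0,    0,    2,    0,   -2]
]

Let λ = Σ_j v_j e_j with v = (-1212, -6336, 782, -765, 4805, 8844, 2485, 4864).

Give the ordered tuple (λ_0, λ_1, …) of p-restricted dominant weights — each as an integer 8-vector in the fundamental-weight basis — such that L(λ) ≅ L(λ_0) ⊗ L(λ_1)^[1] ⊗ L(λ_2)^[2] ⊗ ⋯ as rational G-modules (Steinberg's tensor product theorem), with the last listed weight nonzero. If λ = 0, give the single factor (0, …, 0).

Compute c_i = Σ_j M_{ij} v_j with v = (-1212, -6336, 782, -765, 4805, 8844, 2485, 4864):
  c_1 = (1)·(-1212) + (0)·(-6336) + 0·782 + (0)·(-765) + 0·4805 + 0·8844 + 1·2485 + 0·4864 = 1273
  c_2 = (0)·(-1212) + (0)·(-6336) + 1·782 + (0)·(-765) + 0·4805 + 0·8844 + 0·2485 + 0·4864 = 782
  c_3 = (2)·(-1212) + (0)·(-6336) + (-2)·(782) + (0)·(-765) + (-3)·(4805) + 0·8844 + (-2)·(2485) + 5·4864 = 947
  c_4 = (-1)·(-1212) + (0)·(-6336) + 0·782 + (0)·(-765) + 2·4805 + 0·8844 + 0·2485 + (-2)·(4864) = 1094
  c_5 = (1)·(-1212) + (0)·(-6336) + (-1)·(782) + (0)·(-765) + (-1)·(4805) + 0·8844 + (-1)·(2485) + 2·4864 = 444
  c_6 = (0)·(-1212) + (0)·(-6336) + 0·782 + (-1)·(-765) + 0·4805 + 0·8844 + 0·2485 + 0·4864 = 765
  c_7 = (-1)·(-1212) + (0)·(-6336) + 1·782 + (0)·(-765) + (-1)·(4805) + (-1)·(8844) + 1·2485 + 2·4864 = 558
  c_8 = (0)·(-1212) + (1)·(-6336) + (-2)·(782) + (0)·(-765) + 0·4805 + 2·8844 + 0·2485 + (-2)·(4864) = 60
Expand coordinatewise in base 11:
  c_1 = 1273 = 8·11^0 + 5·11^1 + 10·11^2
  c_2 = 782 = 1·11^0 + 5·11^1 + 6·11^2
  c_3 = 947 = 1·11^0 + 9·11^1 + 7·11^2
  c_4 = 1094 = 5·11^0 + 0·11^1 + 9·11^2
  c_5 = 444 = 4·11^0 + 7·11^1 + 3·11^2
  c_6 = 765 = 6·11^0 + 3·11^1 + 6·11^2
  c_7 = 558 = 8·11^0 + 6·11^1 + 4·11^2
  c_8 = 60 = 5·11^0 + 5·11^1
Factor λ_0 = (8, 1, 1, 5, 4, 6, 8, 5)
Factor λ_1 = (5, 5, 9, 0, 7, 3, 6, 5)
Factor λ_2 = (10, 6, 7, 9, 3, 6, 4, 0)

((8, 1, 1, 5, 4, 6, 8, 5), (5, 5, 9, 0, 7, 3, 6, 5), (10, 6, 7, 9, 3, 6, 4, 0))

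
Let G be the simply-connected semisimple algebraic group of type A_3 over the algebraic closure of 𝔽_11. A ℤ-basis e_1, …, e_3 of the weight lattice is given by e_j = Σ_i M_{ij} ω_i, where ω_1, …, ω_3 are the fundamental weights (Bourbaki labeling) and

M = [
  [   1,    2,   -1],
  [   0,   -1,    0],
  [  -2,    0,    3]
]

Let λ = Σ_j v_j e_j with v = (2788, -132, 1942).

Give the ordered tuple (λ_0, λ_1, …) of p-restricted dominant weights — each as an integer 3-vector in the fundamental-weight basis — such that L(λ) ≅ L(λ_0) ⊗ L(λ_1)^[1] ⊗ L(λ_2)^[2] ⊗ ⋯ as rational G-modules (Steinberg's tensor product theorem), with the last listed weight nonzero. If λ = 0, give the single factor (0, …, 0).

((10, 0, 8), (8, 1, 0), (4, 1, 2))

Change of basis e → ω: c = M·v where v = (2788, -132, 1942):
  c_1 = 1·2788 + (2)·(-132) + (-1)·(1942) = 582
  c_2 = 0·2788 + (-1)·(-132) + 0·1942 = 132
  c_3 = (-2)·(2788) + (0)·(-132) + 3·1942 = 250
Expand coordinatewise in base 11:
  c_1 = 582 = 10·11^0 + 8·11^1 + 4·11^2
  c_2 = 132 = 0·11^0 + 1·11^1 + 1·11^2
  c_3 = 250 = 8·11^0 + 0·11^1 + 2·11^2
p-restricted factor λ_0 = (10, 0, 8)
p-restricted factor λ_1 = (8, 1, 0)
p-restricted factor λ_2 = (4, 1, 2)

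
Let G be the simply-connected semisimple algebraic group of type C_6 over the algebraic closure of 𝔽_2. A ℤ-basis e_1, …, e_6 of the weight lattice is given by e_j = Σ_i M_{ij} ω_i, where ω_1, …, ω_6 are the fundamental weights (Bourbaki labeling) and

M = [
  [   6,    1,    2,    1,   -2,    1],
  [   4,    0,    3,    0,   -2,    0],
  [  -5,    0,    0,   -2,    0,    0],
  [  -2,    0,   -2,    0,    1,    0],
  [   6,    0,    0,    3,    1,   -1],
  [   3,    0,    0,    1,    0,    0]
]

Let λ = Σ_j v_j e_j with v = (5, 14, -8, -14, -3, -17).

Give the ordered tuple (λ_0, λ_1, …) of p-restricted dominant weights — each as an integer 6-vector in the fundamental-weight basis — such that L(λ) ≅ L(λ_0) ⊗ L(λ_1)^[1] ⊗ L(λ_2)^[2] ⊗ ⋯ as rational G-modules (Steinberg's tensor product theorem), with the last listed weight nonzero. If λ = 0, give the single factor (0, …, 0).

Change of basis e → ω: c = M·v where v = (5, 14, -8, -14, -3, -17):
  c_1 = 6*5 + 1*14 + 2*-8 + 1*-14 + -2*-3 + 1*-17 = 3
  c_2 = 4*5 + 0*14 + 3*-8 + 0*-14 + -2*-3 + 0*-17 = 2
  c_3 = -5*5 + 0*14 + 0*-8 + -2*-14 + 0*-3 + 0*-17 = 3
  c_4 = -2*5 + 0*14 + -2*-8 + 0*-14 + 1*-3 + 0*-17 = 3
  c_5 = 6*5 + 0*14 + 0*-8 + 3*-14 + 1*-3 + -1*-17 = 2
  c_6 = 3*5 + 0*14 + 0*-8 + 1*-14 + 0*-3 + 0*-17 = 1
Writing each c_i in base p = 2:
  c_1 = 3 = 1·2^0 + 1·2^1
  c_2 = 2 = 0·2^0 + 1·2^1
  c_3 = 3 = 1·2^0 + 1·2^1
  c_4 = 3 = 1·2^0 + 1·2^1
  c_5 = 2 = 0·2^0 + 1·2^1
  c_6 = 1 = 1·2^0
Factor λ_0 = (1, 0, 1, 1, 0, 1)
Factor λ_1 = (1, 1, 1, 1, 1, 0)

((1, 0, 1, 1, 0, 1), (1, 1, 1, 1, 1, 0))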